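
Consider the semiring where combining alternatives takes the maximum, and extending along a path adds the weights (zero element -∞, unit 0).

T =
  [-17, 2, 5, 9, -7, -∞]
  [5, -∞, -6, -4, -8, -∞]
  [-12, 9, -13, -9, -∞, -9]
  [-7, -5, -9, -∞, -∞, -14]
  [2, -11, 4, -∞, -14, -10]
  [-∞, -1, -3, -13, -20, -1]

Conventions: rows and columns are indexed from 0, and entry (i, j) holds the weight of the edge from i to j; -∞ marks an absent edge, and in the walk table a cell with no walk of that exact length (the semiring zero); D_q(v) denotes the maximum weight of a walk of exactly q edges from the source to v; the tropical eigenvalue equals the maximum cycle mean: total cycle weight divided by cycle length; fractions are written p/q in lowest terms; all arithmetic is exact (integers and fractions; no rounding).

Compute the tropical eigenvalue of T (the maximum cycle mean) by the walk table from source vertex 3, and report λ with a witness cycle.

q=0: [-∞, -∞, -∞, 0, -∞, -∞]
q=1: [-7, -5, -9, -∞, -∞, -14]
q=2: [0, 0, -2, 2, -13, -15]
q=3: [5, 7, 5, 9, -7, -11]
q=4: [12, 14, 10, 14, -1, -4]
q=5: [19, 19, 17, 21, 6, 1]
q=6: [24, 26, 24, 28, 12, 8]
Optimal cycle mean attained by: cycle 0->2->1->0, total 5 + 9 + 5, length 3.
Answer: λ = 19/3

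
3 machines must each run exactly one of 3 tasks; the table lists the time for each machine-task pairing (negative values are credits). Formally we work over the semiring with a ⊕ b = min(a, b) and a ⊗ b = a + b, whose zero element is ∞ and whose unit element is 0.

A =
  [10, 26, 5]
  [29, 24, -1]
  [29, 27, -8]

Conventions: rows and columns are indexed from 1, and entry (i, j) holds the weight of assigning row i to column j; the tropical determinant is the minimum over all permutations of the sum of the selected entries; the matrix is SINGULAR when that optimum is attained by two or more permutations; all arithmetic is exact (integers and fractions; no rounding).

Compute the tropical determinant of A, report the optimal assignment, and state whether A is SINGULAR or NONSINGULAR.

σ = (1, 2, 3): 10 + 24 + (-8) = 26
σ = (1, 3, 2): 10 + (-1) + 27 = 36
σ = (2, 1, 3): 26 + 29 + (-8) = 47
σ = (2, 3, 1): 26 + (-1) + 29 = 54
σ = (3, 1, 2): 5 + 29 + 27 = 61
σ = (3, 2, 1): 5 + 24 + 29 = 58
Optimal value attained by: σ = (1, 2, 3).
Answer: det⊕(A) = 26; verdict: NONSINGULAR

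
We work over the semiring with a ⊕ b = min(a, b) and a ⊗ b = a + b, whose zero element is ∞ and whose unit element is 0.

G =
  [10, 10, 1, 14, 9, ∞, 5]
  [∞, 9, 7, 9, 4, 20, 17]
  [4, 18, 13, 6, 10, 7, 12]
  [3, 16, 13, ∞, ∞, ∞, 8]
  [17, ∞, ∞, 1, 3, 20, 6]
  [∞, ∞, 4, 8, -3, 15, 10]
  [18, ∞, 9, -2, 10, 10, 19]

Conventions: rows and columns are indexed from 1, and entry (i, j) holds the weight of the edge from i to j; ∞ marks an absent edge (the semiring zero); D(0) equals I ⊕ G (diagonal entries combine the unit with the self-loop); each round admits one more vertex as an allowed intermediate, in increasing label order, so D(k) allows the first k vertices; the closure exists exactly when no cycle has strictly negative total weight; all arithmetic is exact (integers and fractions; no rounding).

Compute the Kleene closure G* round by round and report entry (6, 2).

D(0):
  [0, 10, 1, 14, 9, ∞, 5]
  [∞, 0, 7, 9, 4, 20, 17]
  [4, 18, 0, 6, 10, 7, 12]
  [3, 16, 13, 0, ∞, ∞, 8]
  [17, ∞, ∞, 1, 0, 20, 6]
  [∞, ∞, 4, 8, -3, 0, 10]
  [18, ∞, 9, -2, 10, 10, 0]
D(1):
  [0, 10, 1, 14, 9, ∞, 5]
  [∞, 0, 7, 9, 4, 20, 17]
  [4, 14, 0, 6, 10, 7, 9]
  [3, 13, 4, 0, 12, ∞, 8]
  [17, 27, 18, 1, 0, 20, 6]
  [∞, ∞, 4, 8, -3, 0, 10]
  [18, 28, 9, -2, 10, 10, 0]
D(2):
  [0, 10, 1, 14, 9, 30, 5]
  [∞, 0, 7, 9, 4, 20, 17]
  [4, 14, 0, 6, 10, 7, 9]
  [3, 13, 4, 0, 12, 33, 8]
  [17, 27, 18, 1, 0, 20, 6]
  [∞, ∞, 4, 8, -3, 0, 10]
  [18, 28, 9, -2, 10, 10, 0]
D(3):
  [0, 10, 1, 7, 9, 8, 5]
  [11, 0, 7, 9, 4, 14, 16]
  [4, 14, 0, 6, 10, 7, 9]
  [3, 13, 4, 0, 12, 11, 8]
  [17, 27, 18, 1, 0, 20, 6]
  [8, 18, 4, 8, -3, 0, 10]
  [13, 23, 9, -2, 10, 10, 0]
D(4):
  [0, 10, 1, 7, 9, 8, 5]
  [11, 0, 7, 9, 4, 14, 16]
  [4, 14, 0, 6, 10, 7, 9]
  [3, 13, 4, 0, 12, 11, 8]
  [4, 14, 5, 1, 0, 12, 6]
  [8, 18, 4, 8, -3, 0, 10]
  [1, 11, 2, -2, 10, 9, 0]
D(5):
  [0, 10, 1, 7, 9, 8, 5]
  [8, 0, 7, 5, 4, 14, 10]
  [4, 14, 0, 6, 10, 7, 9]
  [3, 13, 4, 0, 12, 11, 8]
  [4, 14, 5, 1, 0, 12, 6]
  [1, 11, 2, -2, -3, 0, 3]
  [1, 11, 2, -2, 10, 9, 0]
D(6):
  [0, 10, 1, 6, 5, 8, 5]
  [8, 0, 7, 5, 4, 14, 10]
  [4, 14, 0, 5, 4, 7, 9]
  [3, 13, 4, 0, 8, 11, 8]
  [4, 14, 5, 1, 0, 12, 6]
  [1, 11, 2, -2, -3, 0, 3]
  [1, 11, 2, -2, 6, 9, 0]
D(7):
  [0, 10, 1, 3, 5, 8, 5]
  [8, 0, 7, 5, 4, 14, 10]
  [4, 14, 0, 5, 4, 7, 9]
  [3, 13, 4, 0, 8, 11, 8]
  [4, 14, 5, 1, 0, 12, 6]
  [1, 11, 2, -2, -3, 0, 3]
  [1, 11, 2, -2, 6, 9, 0]
Answer: G*[6][2] = 11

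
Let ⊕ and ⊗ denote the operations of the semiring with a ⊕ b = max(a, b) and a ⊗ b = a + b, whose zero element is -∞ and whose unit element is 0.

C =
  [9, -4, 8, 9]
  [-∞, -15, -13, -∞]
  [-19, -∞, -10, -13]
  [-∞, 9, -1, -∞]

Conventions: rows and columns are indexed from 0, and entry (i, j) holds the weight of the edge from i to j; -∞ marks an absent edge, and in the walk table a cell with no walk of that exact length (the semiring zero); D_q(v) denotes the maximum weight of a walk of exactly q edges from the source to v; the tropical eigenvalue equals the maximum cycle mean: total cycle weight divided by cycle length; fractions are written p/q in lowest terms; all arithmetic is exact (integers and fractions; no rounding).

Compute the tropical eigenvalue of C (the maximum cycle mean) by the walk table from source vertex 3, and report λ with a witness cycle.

q=0: [-∞, -∞, -∞, 0]
q=1: [-∞, 9, -1, -∞]
q=2: [-20, -6, -4, -14]
q=3: [-11, -5, -12, -11]
q=4: [-2, -2, -3, -2]
Optimal cycle mean attained by: cycle 0->0, total 9, length 1.
Answer: λ = 9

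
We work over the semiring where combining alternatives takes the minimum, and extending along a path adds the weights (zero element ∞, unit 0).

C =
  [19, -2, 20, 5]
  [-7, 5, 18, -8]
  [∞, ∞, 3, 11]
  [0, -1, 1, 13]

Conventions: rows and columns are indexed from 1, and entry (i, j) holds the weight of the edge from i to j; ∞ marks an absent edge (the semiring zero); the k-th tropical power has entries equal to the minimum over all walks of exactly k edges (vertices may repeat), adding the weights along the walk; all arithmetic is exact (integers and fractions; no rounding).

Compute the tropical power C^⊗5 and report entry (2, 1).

C^⊗2:
  [-9, 3, 6, -10]
  [-8, -9, -7, -3]
  [11, 10, 6, 14]
  [-8, -2, 4, -9]
C^⊗3:
  [-10, -11, -9, -5]
  [-16, -10, -4, -17]
  [3, 9, 9, 2]
  [-9, -10, -8, -10]
C^⊗4:
  [-18, -12, -6, -19]
  [-17, -18, -16, -18]
  [2, 1, 3, 1]
  [-17, -11, -9, -18]
C^⊗5:
  [-19, -20, -18, -20]
  [-25, -19, -17, -26]
  [-6, 0, 2, -7]
  [-18, -19, -17, -19]
Key observation: the optimum is the walk 2->1->2->1->2->1, with weight (-7) + (-2) + (-7) + (-2) + (-7) = -25.
Optimal value attained by: walk 2->1->2->1->2->1.
Answer: (C^⊗5)[2][1] = -25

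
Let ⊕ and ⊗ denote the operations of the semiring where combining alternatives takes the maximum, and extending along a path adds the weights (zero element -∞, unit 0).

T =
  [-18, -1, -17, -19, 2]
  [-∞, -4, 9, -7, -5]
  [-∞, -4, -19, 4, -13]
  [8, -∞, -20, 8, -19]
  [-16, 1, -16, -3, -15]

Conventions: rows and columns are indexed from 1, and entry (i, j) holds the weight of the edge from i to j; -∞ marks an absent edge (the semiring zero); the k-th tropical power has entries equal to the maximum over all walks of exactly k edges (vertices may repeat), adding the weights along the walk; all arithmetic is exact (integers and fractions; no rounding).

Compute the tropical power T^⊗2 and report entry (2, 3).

T^⊗2:
  [-11, 3, 8, -1, -6]
  [1, 5, 5, 13, -4]
  [12, -8, 5, 12, -9]
  [16, 7, -9, 16, 10]
  [5, -3, 10, 5, -4]
Key observation: the optimum is the walk 2->2->3, with weight (-4) + 9 = 5.
Optimal value attained by: walk 2->2->3.
Answer: (T^⊗2)[2][3] = 5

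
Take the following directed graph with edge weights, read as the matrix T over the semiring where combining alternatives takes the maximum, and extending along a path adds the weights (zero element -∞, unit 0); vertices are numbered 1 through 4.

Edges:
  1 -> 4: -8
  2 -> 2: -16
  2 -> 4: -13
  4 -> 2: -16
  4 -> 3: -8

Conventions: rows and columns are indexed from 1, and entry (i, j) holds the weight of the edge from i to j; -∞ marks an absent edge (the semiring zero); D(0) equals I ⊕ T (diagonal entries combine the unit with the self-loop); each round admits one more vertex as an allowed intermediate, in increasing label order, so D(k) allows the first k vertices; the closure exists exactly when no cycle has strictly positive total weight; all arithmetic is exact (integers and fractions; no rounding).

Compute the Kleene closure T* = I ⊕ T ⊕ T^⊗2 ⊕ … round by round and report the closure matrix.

D(0):
  [0, -∞, -∞, -8]
  [-∞, 0, -∞, -13]
  [-∞, -∞, 0, -∞]
  [-∞, -16, -8, 0]
D(1):
  [0, -∞, -∞, -8]
  [-∞, 0, -∞, -13]
  [-∞, -∞, 0, -∞]
  [-∞, -16, -8, 0]
D(2):
  [0, -∞, -∞, -8]
  [-∞, 0, -∞, -13]
  [-∞, -∞, 0, -∞]
  [-∞, -16, -8, 0]
D(3):
  [0, -∞, -∞, -8]
  [-∞, 0, -∞, -13]
  [-∞, -∞, 0, -∞]
  [-∞, -16, -8, 0]
D(4):
  [0, -24, -16, -8]
  [-∞, 0, -21, -13]
  [-∞, -∞, 0, -∞]
  [-∞, -16, -8, 0]
Answer: T* = [[0, -24, -16, -8], [-∞, 0, -21, -13], [-∞, -∞, 0, -∞], [-∞, -16, -8, 0]]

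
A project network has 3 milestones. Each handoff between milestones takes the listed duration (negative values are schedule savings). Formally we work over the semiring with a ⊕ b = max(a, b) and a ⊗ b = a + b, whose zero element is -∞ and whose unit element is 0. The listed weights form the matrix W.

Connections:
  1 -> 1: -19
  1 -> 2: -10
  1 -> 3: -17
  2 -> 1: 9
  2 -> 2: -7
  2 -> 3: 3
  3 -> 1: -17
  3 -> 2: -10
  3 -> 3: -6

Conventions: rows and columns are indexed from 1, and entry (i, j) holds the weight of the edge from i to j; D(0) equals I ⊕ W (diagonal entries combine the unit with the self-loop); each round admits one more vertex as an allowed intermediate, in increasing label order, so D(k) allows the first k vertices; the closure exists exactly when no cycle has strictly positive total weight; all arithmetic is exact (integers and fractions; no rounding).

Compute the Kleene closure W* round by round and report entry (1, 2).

D(0):
  [0, -10, -17]
  [9, 0, 3]
  [-17, -10, 0]
D(1):
  [0, -10, -17]
  [9, 0, 3]
  [-17, -10, 0]
D(2):
  [0, -10, -7]
  [9, 0, 3]
  [-1, -10, 0]
D(3):
  [0, -10, -7]
  [9, 0, 3]
  [-1, -10, 0]
Answer: W*[1][2] = -10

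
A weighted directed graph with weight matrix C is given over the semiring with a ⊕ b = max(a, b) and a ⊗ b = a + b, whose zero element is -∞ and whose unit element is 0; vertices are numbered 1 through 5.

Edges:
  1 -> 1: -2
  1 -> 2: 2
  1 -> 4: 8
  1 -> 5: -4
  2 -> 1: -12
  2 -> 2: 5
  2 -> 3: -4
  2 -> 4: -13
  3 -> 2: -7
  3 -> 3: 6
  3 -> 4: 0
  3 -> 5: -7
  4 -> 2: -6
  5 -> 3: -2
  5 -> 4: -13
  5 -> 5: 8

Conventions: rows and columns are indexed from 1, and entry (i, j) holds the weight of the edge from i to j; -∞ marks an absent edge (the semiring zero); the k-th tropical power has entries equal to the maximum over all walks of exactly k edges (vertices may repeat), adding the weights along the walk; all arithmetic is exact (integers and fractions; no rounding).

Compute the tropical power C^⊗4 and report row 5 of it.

C^⊗2:
  [-4, 7, -2, 6, 4]
  [-7, 10, 2, -4, -11]
  [-19, -1, 12, 6, 1]
  [-18, -1, -10, -19, -∞]
  [-∞, -9, 6, -2, 16]
C^⊗3:
  [-5, 12, 4, 4, 12]
  [-2, 15, 8, 2, -3]
  [-13, 5, 18, 12, 9]
  [-13, 4, -4, -10, -17]
  [-21, -1, 14, 6, 24]
C^⊗4:
  [0, 17, 10, 4, 20]
  [3, 20, 14, 8, 5]
  [-7, 11, 24, 18, 17]
  [-8, 9, 2, -4, -9]
  [-13, 7, 22, 14, 32]
Answer: row 5 of C^⊗4 = [-13, 7, 22, 14, 32]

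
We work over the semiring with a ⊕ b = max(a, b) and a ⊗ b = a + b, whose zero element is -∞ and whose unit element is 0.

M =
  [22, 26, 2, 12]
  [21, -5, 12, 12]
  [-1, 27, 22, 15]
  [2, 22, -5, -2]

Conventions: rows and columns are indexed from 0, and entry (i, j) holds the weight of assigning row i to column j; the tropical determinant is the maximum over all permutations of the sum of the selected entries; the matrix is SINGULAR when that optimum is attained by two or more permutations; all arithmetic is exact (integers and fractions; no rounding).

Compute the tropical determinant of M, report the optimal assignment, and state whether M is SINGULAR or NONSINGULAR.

σ = (0, 1, 2, 3): 22 + (-5) + 22 + (-2) = 37
σ = (0, 1, 3, 2): 22 + (-5) + 15 + (-5) = 27
σ = (0, 2, 1, 3): 22 + 12 + 27 + (-2) = 59
σ = (0, 2, 3, 1): 22 + 12 + 15 + 22 = 71
σ = (0, 3, 1, 2): 22 + 12 + 27 + (-5) = 56
σ = (0, 3, 2, 1): 22 + 12 + 22 + 22 = 78
σ = (1, 0, 2, 3): 26 + 21 + 22 + (-2) = 67
σ = (1, 0, 3, 2): 26 + 21 + 15 + (-5) = 57
σ = (1, 2, 0, 3): 26 + 12 + (-1) + (-2) = 35
σ = (1, 2, 3, 0): 26 + 12 + 15 + 2 = 55
σ = (1, 3, 0, 2): 26 + 12 + (-1) + (-5) = 32
σ = (1, 3, 2, 0): 26 + 12 + 22 + 2 = 62
σ = (2, 0, 1, 3): 2 + 21 + 27 + (-2) = 48
σ = (2, 0, 3, 1): 2 + 21 + 15 + 22 = 60
σ = (2, 1, 0, 3): 2 + (-5) + (-1) + (-2) = -6
σ = (2, 1, 3, 0): 2 + (-5) + 15 + 2 = 14
σ = (2, 3, 0, 1): 2 + 12 + (-1) + 22 = 35
σ = (2, 3, 1, 0): 2 + 12 + 27 + 2 = 43
σ = (3, 0, 1, 2): 12 + 21 + 27 + (-5) = 55
σ = (3, 0, 2, 1): 12 + 21 + 22 + 22 = 77
σ = (3, 1, 0, 2): 12 + (-5) + (-1) + (-5) = 1
σ = (3, 1, 2, 0): 12 + (-5) + 22 + 2 = 31
σ = (3, 2, 0, 1): 12 + 12 + (-1) + 22 = 45
σ = (3, 2, 1, 0): 12 + 12 + 27 + 2 = 53
Optimal value attained by: σ = (0, 3, 2, 1).
Answer: det⊕(M) = 78; verdict: NONSINGULAR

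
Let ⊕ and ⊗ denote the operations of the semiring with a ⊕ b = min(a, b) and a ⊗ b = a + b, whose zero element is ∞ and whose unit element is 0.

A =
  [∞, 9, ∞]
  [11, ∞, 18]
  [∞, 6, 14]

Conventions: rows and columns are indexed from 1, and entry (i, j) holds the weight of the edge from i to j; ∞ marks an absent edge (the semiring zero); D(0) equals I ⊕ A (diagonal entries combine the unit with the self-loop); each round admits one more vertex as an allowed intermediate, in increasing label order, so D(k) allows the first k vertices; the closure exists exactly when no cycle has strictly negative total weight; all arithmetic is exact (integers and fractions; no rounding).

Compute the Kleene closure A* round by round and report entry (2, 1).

D(0):
  [0, 9, ∞]
  [11, 0, 18]
  [∞, 6, 0]
D(1):
  [0, 9, ∞]
  [11, 0, 18]
  [∞, 6, 0]
D(2):
  [0, 9, 27]
  [11, 0, 18]
  [17, 6, 0]
D(3):
  [0, 9, 27]
  [11, 0, 18]
  [17, 6, 0]
Answer: A*[2][1] = 11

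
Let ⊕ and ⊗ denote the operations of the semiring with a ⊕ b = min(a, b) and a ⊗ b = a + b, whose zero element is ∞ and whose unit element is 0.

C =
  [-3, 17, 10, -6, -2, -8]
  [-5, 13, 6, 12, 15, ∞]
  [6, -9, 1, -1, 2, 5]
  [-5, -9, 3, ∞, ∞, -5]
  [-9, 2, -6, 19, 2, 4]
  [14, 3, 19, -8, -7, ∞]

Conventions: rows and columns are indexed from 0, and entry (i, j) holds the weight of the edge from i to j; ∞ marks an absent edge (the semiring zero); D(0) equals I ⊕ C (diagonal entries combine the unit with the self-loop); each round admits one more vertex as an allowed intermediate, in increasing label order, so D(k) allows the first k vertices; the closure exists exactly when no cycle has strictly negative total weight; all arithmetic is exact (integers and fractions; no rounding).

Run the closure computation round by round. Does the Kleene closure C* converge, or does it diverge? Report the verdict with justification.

Detection: at round 0, diagonal entry (0, 0) turns strictly negative.
Key observation: the cycle 0->0 has total weight (-3), which is strictly negative.
Answer: DIVERGES — negative cycle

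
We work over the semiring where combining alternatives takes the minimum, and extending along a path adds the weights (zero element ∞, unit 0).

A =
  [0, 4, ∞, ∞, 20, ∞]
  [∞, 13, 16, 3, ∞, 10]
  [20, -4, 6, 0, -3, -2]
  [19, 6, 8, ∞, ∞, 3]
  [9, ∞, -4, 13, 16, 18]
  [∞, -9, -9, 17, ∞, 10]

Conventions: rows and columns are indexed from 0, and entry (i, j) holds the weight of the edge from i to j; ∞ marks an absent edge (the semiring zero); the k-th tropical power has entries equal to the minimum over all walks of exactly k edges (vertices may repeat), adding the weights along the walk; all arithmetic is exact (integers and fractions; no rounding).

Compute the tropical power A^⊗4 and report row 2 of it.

A^⊗2:
  [0, 4, 16, 7, 20, 14]
  [22, 1, 1, 16, 13, 6]
  [6, -11, -11, -1, 3, 3]
  [19, -6, -6, 8, 5, 6]
  [9, -8, 2, -4, -7, -6]
  [11, -13, -3, -9, -12, -11]
A^⊗3:
  [0, 4, 5, 7, 13, 10]
  [21, -3, -3, 1, -2, -1]
  [6, -15, -6, -11, -14, -13]
  [14, -10, -3, -6, -9, -8]
  [2, -15, -15, -5, -1, -1]
  [-3, -20, -20, -10, -6, -6]
A^⊗4:
  [0, 1, 1, 5, 2, 3]
  [7, -10, -10, -3, -6, -5]
  [-5, -22, -22, -12, -9, -8]
  [0, -17, -17, -7, -6, -5]
  [2, -19, -10, -15, -18, -17]
  [-3, -24, -15, -20, -23, -22]
Answer: row 2 of A^⊗4 = [-5, -22, -22, -12, -9, -8]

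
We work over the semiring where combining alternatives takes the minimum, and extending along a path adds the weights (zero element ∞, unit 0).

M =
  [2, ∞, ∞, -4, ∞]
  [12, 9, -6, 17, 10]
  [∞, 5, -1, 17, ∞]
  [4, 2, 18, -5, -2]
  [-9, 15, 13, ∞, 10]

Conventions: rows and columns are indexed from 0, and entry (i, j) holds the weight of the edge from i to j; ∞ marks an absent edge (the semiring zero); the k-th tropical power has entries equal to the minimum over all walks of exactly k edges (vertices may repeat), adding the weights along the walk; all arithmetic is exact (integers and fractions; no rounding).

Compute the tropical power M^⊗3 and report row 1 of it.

M^⊗2:
  [0, -2, 14, -9, -6]
  [1, -1, -7, 8, 15]
  [17, 4, -2, 12, 15]
  [-11, -3, -4, -10, -7]
  [-7, 18, 9, -13, 20]
M^⊗3:
  [-15, -7, -8, -14, -11]
  [3, -2, -8, -3, 6]
  [6, 3, -3, 7, 10]
  [-16, -8, -9, -15, -12]
  [-9, -11, 5, -18, -15]
Answer: row 1 of M^⊗3 = [3, -2, -8, -3, 6]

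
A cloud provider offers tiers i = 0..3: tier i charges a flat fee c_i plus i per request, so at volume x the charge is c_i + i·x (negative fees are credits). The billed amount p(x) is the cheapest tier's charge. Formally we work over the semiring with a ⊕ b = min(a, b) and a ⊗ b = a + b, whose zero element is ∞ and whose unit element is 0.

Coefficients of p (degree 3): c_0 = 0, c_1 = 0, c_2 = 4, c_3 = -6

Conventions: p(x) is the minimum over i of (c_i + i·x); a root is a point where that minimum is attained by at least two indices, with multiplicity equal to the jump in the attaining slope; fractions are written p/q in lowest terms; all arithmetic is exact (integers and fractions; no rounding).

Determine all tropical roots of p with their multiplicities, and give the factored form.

hull edge (i=0, c=0) to (i=3, c=-6): slope -2, span 3
Factored form: p(x) = -6 ⊗ (x ⊕ 2) ⊗ (x ⊕ 2) ⊗ (x ⊕ 2)
Answer: roots = 2 (mult 3)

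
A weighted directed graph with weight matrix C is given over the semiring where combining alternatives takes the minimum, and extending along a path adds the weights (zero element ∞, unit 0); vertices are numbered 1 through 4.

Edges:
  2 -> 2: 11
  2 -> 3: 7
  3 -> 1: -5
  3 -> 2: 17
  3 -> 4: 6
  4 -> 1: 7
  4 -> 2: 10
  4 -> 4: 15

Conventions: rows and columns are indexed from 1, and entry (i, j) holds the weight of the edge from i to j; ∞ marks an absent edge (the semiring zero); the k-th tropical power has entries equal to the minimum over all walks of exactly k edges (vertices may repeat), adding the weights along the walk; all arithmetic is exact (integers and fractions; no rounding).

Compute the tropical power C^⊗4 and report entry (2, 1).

C^⊗2:
  [∞, ∞, ∞, ∞]
  [2, 22, 18, 13]
  [13, 16, 24, 21]
  [22, 21, 17, 30]
C^⊗3:
  [∞, ∞, ∞, ∞]
  [13, 23, 29, 24]
  [19, 27, 23, 30]
  [12, 32, 28, 23]
C^⊗4:
  [∞, ∞, ∞, ∞]
  [24, 34, 30, 35]
  [18, 38, 34, 29]
  [23, 33, 39, 34]
Key observation: the optimum is the walk 2->2->2->3->1, with weight 11 + 11 + 7 + (-5) = 24.
Optimal value attained by: walk 2->2->2->3->1.
Answer: (C^⊗4)[2][1] = 24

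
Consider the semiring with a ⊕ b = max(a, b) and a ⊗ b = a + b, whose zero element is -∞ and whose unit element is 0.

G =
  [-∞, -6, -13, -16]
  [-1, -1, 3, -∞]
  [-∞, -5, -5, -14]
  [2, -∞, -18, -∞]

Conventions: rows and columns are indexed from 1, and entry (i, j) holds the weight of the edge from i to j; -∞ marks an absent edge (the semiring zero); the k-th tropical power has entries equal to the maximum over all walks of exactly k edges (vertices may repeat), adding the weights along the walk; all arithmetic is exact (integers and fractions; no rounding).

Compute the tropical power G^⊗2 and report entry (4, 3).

G^⊗2:
  [-7, -7, -3, -27]
  [-2, -2, 2, -11]
  [-6, -6, -2, -19]
  [-∞, -4, -11, -14]
Key observation: the optimum is the walk 4->1->3, with weight 2 + (-13) = -11.
Optimal value attained by: walk 4->1->3.
Answer: (G^⊗2)[4][3] = -11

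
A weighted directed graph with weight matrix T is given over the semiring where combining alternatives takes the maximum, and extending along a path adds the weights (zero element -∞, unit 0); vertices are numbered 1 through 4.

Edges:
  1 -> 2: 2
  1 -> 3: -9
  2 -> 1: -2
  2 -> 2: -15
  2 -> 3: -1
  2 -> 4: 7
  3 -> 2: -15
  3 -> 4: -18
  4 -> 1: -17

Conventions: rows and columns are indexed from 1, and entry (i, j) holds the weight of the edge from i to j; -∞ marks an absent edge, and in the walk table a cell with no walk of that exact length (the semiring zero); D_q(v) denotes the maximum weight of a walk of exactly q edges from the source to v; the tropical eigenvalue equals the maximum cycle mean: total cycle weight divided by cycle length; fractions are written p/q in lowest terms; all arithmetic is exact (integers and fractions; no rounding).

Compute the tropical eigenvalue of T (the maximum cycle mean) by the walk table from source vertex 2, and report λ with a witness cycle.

q=0: [-∞, 0, -∞, -∞]
q=1: [-2, -15, -1, 7]
q=2: [-10, 0, -11, -8]
q=3: [-2, -8, -1, 7]
q=4: [-10, 0, -9, -1]
Optimal cycle mean attained by: cycle 1->2->1, total 2 + (-2), length 2.
Answer: λ = 0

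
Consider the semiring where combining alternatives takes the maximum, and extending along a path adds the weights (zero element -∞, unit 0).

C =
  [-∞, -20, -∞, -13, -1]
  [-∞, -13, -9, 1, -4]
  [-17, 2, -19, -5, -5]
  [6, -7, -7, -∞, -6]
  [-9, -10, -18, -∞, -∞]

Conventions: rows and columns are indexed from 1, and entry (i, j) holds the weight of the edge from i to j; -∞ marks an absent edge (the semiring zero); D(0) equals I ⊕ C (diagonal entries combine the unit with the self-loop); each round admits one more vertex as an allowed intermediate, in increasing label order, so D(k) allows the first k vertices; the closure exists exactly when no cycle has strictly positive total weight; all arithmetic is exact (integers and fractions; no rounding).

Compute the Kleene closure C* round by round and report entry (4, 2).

D(0):
  [0, -20, -∞, -13, -1]
  [-∞, 0, -9, 1, -4]
  [-17, 2, 0, -5, -5]
  [6, -7, -7, 0, -6]
  [-9, -10, -18, -∞, 0]
D(1):
  [0, -20, -∞, -13, -1]
  [-∞, 0, -9, 1, -4]
  [-17, 2, 0, -5, -5]
  [6, -7, -7, 0, 5]
  [-9, -10, -18, -22, 0]
D(2):
  [0, -20, -29, -13, -1]
  [-∞, 0, -9, 1, -4]
  [-17, 2, 0, 3, -2]
  [6, -7, -7, 0, 5]
  [-9, -10, -18, -9, 0]
D(3):
  [0, -20, -29, -13, -1]
  [-26, 0, -9, 1, -4]
  [-17, 2, 0, 3, -2]
  [6, -5, -7, 0, 5]
  [-9, -10, -18, -9, 0]
D(4):
  [0, -18, -20, -13, -1]
  [7, 0, -6, 1, 6]
  [9, 2, 0, 3, 8]
  [6, -5, -7, 0, 5]
  [-3, -10, -16, -9, 0]
D(5):
  [0, -11, -17, -10, -1]
  [7, 0, -6, 1, 6]
  [9, 2, 0, 3, 8]
  [6, -5, -7, 0, 5]
  [-3, -10, -16, -9, 0]
Answer: C*[4][2] = -5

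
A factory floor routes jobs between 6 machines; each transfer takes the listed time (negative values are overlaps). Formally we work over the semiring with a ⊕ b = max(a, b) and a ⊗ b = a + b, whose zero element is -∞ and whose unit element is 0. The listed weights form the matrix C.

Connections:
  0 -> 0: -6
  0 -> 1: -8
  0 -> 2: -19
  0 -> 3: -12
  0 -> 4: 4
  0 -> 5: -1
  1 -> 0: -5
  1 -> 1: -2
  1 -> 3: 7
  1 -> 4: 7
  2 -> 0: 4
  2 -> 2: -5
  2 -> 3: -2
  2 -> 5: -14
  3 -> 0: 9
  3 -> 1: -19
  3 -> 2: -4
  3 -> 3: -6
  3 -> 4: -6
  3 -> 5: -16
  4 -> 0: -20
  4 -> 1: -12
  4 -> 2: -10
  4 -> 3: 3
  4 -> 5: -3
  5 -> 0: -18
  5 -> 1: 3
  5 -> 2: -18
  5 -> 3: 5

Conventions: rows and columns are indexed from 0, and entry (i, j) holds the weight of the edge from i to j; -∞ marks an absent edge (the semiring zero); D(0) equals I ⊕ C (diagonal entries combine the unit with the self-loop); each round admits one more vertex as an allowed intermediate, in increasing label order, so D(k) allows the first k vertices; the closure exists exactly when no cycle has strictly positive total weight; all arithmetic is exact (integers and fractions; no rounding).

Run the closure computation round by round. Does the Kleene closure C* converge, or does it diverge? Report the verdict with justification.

D(0):
  [0, -8, -19, -12, 4, -1]
  [-5, 0, -∞, 7, 7, -∞]
  [4, -∞, 0, -2, -∞, -14]
  [9, -19, -4, 0, -6, -16]
  [-20, -12, -10, 3, 0, -3]
  [-18, 3, -18, 5, -∞, 0]
D(1):
  [0, -8, -19, -12, 4, -1]
  [-5, 0, -24, 7, 7, -6]
  [4, -4, 0, -2, 8, 3]
  [9, 1, -4, 0, 13, 8]
  [-20, -12, -10, 3, 0, -3]
  [-18, 3, -18, 5, -14, 0]
Detection: at round 2, diagonal entry (3, 3) turns strictly positive.
Key observation: the cycle 3->0->1->3 has total weight 9 + (-8) + 7, which is strictly positive.
Answer: DIVERGES — positive cycle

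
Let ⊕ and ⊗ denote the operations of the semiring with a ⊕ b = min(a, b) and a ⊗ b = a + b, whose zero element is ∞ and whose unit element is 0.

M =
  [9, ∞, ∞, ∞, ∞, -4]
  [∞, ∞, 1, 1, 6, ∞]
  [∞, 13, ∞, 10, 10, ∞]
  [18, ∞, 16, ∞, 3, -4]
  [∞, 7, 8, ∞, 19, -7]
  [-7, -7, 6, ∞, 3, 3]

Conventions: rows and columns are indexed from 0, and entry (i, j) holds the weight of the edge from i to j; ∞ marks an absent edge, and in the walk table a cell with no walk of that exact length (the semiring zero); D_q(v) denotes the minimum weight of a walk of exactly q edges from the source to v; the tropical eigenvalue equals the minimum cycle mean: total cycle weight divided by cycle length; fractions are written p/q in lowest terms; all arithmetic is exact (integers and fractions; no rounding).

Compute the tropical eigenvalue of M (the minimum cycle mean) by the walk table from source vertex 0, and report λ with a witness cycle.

q=0: [0, ∞, ∞, ∞, ∞, ∞]
q=1: [9, ∞, ∞, ∞, ∞, -4]
q=2: [-11, -11, 2, ∞, -1, -1]
q=3: [-8, -8, -10, -10, -5, -15]
q=4: [-22, -22, -9, -7, -12, -14]
q=5: [-21, -21, -21, -21, -16, -26]
q=6: [-33, -33, -20, -20, -23, -25]
Optimal cycle mean attained by: cycle 0->5->0, total (-4) + (-7), length 2.
Answer: λ = -11/2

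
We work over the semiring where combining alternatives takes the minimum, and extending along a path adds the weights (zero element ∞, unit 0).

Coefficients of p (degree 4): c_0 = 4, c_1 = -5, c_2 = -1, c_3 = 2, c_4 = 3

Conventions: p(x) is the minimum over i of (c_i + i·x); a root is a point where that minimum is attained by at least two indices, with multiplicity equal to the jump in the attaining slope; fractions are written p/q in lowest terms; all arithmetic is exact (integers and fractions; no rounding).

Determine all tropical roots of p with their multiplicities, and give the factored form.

hull edge (i=0, c=4) to (i=1, c=-5): slope -9, span 1
hull edge (i=1, c=-5) to (i=4, c=3): slope 8/3, span 3
Factored form: p(x) = 3 ⊗ (x ⊕ (-8/3)) ⊗ (x ⊕ (-8/3)) ⊗ (x ⊕ (-8/3)) ⊗ (x ⊕ 9)
Answer: roots = -8/3 (mult 3), 9 (mult 1)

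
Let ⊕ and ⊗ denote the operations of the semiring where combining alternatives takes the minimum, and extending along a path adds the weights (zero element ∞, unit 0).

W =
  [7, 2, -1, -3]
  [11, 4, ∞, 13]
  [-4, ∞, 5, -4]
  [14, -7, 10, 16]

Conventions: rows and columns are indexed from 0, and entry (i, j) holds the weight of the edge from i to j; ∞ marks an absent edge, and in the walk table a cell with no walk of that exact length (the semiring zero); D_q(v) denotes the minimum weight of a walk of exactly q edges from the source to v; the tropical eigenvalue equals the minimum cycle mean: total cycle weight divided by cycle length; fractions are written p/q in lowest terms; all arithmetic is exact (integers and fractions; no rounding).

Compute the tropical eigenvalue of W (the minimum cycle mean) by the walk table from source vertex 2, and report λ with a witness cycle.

q=0: [∞, ∞, 0, ∞]
q=1: [-4, ∞, 5, -4]
q=2: [1, -11, -5, -7]
q=3: [-9, -14, 0, -9]
q=4: [-4, -16, -10, -12]
Optimal cycle mean attained by: cycle 0->2->0, total (-1) + (-4), length 2.
Answer: λ = -5/2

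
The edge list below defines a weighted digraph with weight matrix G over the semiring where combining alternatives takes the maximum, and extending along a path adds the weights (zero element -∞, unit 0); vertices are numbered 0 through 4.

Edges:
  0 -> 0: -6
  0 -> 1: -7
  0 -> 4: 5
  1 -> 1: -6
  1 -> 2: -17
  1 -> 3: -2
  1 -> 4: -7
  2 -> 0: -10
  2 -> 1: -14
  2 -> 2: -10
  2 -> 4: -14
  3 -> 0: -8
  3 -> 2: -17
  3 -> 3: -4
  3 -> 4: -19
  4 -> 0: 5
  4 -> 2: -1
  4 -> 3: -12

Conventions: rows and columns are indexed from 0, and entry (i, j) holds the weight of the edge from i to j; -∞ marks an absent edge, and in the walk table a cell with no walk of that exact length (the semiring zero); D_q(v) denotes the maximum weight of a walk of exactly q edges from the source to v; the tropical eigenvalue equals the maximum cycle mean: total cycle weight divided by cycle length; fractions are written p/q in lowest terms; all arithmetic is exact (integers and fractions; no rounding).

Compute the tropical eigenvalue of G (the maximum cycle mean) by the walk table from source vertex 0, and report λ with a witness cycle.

q=0: [0, -∞, -∞, -∞, -∞]
q=1: [-6, -7, -∞, -∞, 5]
q=2: [10, -13, 4, -7, -1]
q=3: [4, 3, -2, -11, 15]
q=4: [20, -3, 14, 3, 9]
q=5: [14, 13, 8, -1, 25]
Optimal cycle mean attained by: cycle 0->4->0, total 5 + 5, length 2.
Answer: λ = 5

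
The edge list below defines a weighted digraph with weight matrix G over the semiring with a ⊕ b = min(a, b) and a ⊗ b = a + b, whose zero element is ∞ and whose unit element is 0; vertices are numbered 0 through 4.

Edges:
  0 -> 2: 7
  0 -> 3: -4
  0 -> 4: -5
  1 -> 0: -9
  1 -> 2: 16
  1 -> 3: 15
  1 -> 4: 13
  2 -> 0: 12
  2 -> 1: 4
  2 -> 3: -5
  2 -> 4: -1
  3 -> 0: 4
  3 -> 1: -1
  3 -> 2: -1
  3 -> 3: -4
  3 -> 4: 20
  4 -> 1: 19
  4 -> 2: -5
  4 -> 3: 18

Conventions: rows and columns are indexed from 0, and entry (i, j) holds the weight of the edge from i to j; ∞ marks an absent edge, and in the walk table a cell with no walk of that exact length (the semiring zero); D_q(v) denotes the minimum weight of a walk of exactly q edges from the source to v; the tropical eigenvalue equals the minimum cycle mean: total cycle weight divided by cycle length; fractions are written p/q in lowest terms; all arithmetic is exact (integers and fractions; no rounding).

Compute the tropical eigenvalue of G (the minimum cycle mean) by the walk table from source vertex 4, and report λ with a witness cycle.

q=0: [∞, ∞, ∞, ∞, 0]
q=1: [∞, 19, -5, 18, ∞]
q=2: [7, -1, 17, -10, -6]
q=3: [-10, -11, -11, -14, 2]
q=4: [-20, -15, -15, -18, -15]
q=5: [-24, -19, -20, -24, -25]
Optimal cycle mean attained by: cycle 0->4->2->3->1->0, total (-5) + (-5) + (-5) + (-1) + (-9), length 5.
Answer: λ = -5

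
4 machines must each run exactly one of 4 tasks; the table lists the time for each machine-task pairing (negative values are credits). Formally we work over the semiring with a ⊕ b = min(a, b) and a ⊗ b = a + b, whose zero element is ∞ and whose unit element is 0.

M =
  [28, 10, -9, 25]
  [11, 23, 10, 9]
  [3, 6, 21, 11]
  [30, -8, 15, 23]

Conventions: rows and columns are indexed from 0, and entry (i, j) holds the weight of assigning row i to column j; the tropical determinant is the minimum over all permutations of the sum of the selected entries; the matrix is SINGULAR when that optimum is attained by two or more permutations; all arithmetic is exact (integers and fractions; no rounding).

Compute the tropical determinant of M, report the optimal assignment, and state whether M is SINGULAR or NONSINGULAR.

σ = (0, 1, 2, 3): 28 + 23 + 21 + 23 = 95
σ = (0, 1, 3, 2): 28 + 23 + 11 + 15 = 77
σ = (0, 2, 1, 3): 28 + 10 + 6 + 23 = 67
σ = (0, 2, 3, 1): 28 + 10 + 11 + (-8) = 41
σ = (0, 3, 1, 2): 28 + 9 + 6 + 15 = 58
σ = (0, 3, 2, 1): 28 + 9 + 21 + (-8) = 50
σ = (1, 0, 2, 3): 10 + 11 + 21 + 23 = 65
σ = (1, 0, 3, 2): 10 + 11 + 11 + 15 = 47
σ = (1, 2, 0, 3): 10 + 10 + 3 + 23 = 46
σ = (1, 2, 3, 0): 10 + 10 + 11 + 30 = 61
σ = (1, 3, 0, 2): 10 + 9 + 3 + 15 = 37
σ = (1, 3, 2, 0): 10 + 9 + 21 + 30 = 70
σ = (2, 0, 1, 3): (-9) + 11 + 6 + 23 = 31
σ = (2, 0, 3, 1): (-9) + 11 + 11 + (-8) = 5
σ = (2, 1, 0, 3): (-9) + 23 + 3 + 23 = 40
σ = (2, 1, 3, 0): (-9) + 23 + 11 + 30 = 55
σ = (2, 3, 0, 1): (-9) + 9 + 3 + (-8) = -5
σ = (2, 3, 1, 0): (-9) + 9 + 6 + 30 = 36
σ = (3, 0, 1, 2): 25 + 11 + 6 + 15 = 57
σ = (3, 0, 2, 1): 25 + 11 + 21 + (-8) = 49
σ = (3, 1, 0, 2): 25 + 23 + 3 + 15 = 66
σ = (3, 1, 2, 0): 25 + 23 + 21 + 30 = 99
σ = (3, 2, 0, 1): 25 + 10 + 3 + (-8) = 30
σ = (3, 2, 1, 0): 25 + 10 + 6 + 30 = 71
Optimal value attained by: σ = (2, 3, 0, 1).
Answer: det⊕(M) = -5; verdict: NONSINGULAR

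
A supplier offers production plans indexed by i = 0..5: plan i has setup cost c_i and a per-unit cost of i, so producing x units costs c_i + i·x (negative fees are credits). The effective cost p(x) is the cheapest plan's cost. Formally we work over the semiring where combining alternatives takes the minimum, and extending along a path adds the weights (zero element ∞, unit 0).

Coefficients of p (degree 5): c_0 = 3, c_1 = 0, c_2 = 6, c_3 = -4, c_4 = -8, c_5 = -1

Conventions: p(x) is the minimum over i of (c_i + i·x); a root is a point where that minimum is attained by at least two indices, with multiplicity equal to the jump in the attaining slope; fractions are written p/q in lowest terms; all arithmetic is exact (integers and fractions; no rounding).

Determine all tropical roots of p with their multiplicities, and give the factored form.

hull edge (i=0, c=3) to (i=1, c=0): slope -3, span 1
hull edge (i=1, c=0) to (i=4, c=-8): slope -8/3, span 3
hull edge (i=4, c=-8) to (i=5, c=-1): slope 7, span 1
Factored form: p(x) = -1 ⊗ (x ⊕ (-7)) ⊗ (x ⊕ 8/3) ⊗ (x ⊕ 8/3) ⊗ (x ⊕ 8/3) ⊗ (x ⊕ 3)
Answer: roots = -7 (mult 1), 8/3 (mult 3), 3 (mult 1)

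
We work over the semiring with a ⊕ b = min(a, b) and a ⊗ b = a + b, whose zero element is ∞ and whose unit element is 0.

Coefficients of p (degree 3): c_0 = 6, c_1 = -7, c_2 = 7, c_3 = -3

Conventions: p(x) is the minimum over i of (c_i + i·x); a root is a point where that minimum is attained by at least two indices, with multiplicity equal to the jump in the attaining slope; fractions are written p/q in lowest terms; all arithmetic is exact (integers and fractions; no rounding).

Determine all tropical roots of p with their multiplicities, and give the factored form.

hull edge (i=0, c=6) to (i=1, c=-7): slope -13, span 1
hull edge (i=1, c=-7) to (i=3, c=-3): slope 2, span 2
Factored form: p(x) = -3 ⊗ (x ⊕ (-2)) ⊗ (x ⊕ (-2)) ⊗ (x ⊕ 13)
Answer: roots = -2 (mult 2), 13 (mult 1)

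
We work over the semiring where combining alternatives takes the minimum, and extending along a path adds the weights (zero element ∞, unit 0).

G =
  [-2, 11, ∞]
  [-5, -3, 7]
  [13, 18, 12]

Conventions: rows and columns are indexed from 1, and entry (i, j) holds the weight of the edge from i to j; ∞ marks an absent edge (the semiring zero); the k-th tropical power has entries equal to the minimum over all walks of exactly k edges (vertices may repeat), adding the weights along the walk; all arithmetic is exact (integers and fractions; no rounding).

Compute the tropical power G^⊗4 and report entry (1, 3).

G^⊗2:
  [-4, 8, 18]
  [-8, -6, 4]
  [11, 15, 24]
G^⊗3:
  [-6, 5, 15]
  [-11, -9, 1]
  [9, 12, 22]
G^⊗4:
  [-8, 2, 12]
  [-14, -12, -2]
  [7, 9, 19]
Key observation: the optimum is the walk 1->2->2->2->3, with weight 11 + (-3) + (-3) + 7 = 12.
Optimal value attained by: walk 1->2->2->2->3.
Answer: (G^⊗4)[1][3] = 12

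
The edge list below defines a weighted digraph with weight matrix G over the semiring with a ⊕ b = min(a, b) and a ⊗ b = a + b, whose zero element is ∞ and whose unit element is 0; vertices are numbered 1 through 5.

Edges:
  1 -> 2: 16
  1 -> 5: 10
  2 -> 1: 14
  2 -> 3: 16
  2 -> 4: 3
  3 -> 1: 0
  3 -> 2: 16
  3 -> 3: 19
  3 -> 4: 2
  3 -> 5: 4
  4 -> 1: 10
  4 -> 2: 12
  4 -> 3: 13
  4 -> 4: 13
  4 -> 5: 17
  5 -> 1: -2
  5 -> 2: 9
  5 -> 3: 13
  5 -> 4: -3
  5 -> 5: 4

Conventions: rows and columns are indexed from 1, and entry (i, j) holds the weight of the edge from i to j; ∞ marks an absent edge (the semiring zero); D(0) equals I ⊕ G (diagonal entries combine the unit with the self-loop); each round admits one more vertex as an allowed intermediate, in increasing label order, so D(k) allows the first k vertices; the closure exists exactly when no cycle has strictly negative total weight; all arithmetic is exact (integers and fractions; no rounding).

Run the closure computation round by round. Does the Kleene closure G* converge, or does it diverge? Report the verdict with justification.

D(0):
  [0, 16, ∞, ∞, 10]
  [14, 0, 16, 3, ∞]
  [0, 16, 0, 2, 4]
  [10, 12, 13, 0, 17]
  [-2, 9, 13, -3, 0]
D(1):
  [0, 16, ∞, ∞, 10]
  [14, 0, 16, 3, 24]
  [0, 16, 0, 2, 4]
  [10, 12, 13, 0, 17]
  [-2, 9, 13, -3, 0]
D(2):
  [0, 16, 32, 19, 10]
  [14, 0, 16, 3, 24]
  [0, 16, 0, 2, 4]
  [10, 12, 13, 0, 17]
  [-2, 9, 13, -3, 0]
D(3):
  [0, 16, 32, 19, 10]
  [14, 0, 16, 3, 20]
  [0, 16, 0, 2, 4]
  [10, 12, 13, 0, 17]
  [-2, 9, 13, -3, 0]
D(4):
  [0, 16, 32, 19, 10]
  [13, 0, 16, 3, 20]
  [0, 14, 0, 2, 4]
  [10, 12, 13, 0, 17]
  [-2, 9, 10, -3, 0]
D(5):
  [0, 16, 20, 7, 10]
  [13, 0, 16, 3, 20]
  [0, 13, 0, 1, 4]
  [10, 12, 13, 0, 17]
  [-2, 9, 10, -3, 0]
Key observation: every diagonal entry stays at the unit through all rounds, so no improving cycle exists.
Answer: CONVERGES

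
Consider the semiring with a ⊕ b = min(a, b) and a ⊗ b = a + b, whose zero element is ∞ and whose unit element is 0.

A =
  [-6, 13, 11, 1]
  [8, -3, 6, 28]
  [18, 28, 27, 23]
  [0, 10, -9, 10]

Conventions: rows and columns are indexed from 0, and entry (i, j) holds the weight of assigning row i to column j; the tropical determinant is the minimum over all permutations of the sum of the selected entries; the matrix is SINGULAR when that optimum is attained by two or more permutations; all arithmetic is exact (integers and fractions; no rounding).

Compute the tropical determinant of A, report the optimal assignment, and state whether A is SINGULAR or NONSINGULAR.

σ = (0, 1, 2, 3): (-6) + (-3) + 27 + 10 = 28
σ = (0, 1, 3, 2): (-6) + (-3) + 23 + (-9) = 5
σ = (0, 2, 1, 3): (-6) + 6 + 28 + 10 = 38
σ = (0, 2, 3, 1): (-6) + 6 + 23 + 10 = 33
σ = (0, 3, 1, 2): (-6) + 28 + 28 + (-9) = 41
σ = (0, 3, 2, 1): (-6) + 28 + 27 + 10 = 59
σ = (1, 0, 2, 3): 13 + 8 + 27 + 10 = 58
σ = (1, 0, 3, 2): 13 + 8 + 23 + (-9) = 35
σ = (1, 2, 0, 3): 13 + 6 + 18 + 10 = 47
σ = (1, 2, 3, 0): 13 + 6 + 23 + 0 = 42
σ = (1, 3, 0, 2): 13 + 28 + 18 + (-9) = 50
σ = (1, 3, 2, 0): 13 + 28 + 27 + 0 = 68
σ = (2, 0, 1, 3): 11 + 8 + 28 + 10 = 57
σ = (2, 0, 3, 1): 11 + 8 + 23 + 10 = 52
σ = (2, 1, 0, 3): 11 + (-3) + 18 + 10 = 36
σ = (2, 1, 3, 0): 11 + (-3) + 23 + 0 = 31
σ = (2, 3, 0, 1): 11 + 28 + 18 + 10 = 67
σ = (2, 3, 1, 0): 11 + 28 + 28 + 0 = 67
σ = (3, 0, 1, 2): 1 + 8 + 28 + (-9) = 28
σ = (3, 0, 2, 1): 1 + 8 + 27 + 10 = 46
σ = (3, 1, 0, 2): 1 + (-3) + 18 + (-9) = 7
σ = (3, 1, 2, 0): 1 + (-3) + 27 + 0 = 25
σ = (3, 2, 0, 1): 1 + 6 + 18 + 10 = 35
σ = (3, 2, 1, 0): 1 + 6 + 28 + 0 = 35
Optimal value attained by: σ = (0, 1, 3, 2).
Answer: det⊕(A) = 5; verdict: NONSINGULAR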